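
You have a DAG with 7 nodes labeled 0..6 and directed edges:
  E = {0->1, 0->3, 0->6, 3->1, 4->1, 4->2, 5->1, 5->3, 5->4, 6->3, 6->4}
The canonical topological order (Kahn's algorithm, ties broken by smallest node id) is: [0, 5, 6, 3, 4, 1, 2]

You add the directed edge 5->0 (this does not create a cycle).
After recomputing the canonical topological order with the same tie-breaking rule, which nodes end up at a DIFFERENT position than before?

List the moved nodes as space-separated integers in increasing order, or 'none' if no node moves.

Old toposort: [0, 5, 6, 3, 4, 1, 2]
Added edge 5->0
Recompute Kahn (smallest-id tiebreak):
  initial in-degrees: [1, 4, 1, 3, 2, 0, 1]
  ready (indeg=0): [5]
  pop 5: indeg[0]->0; indeg[1]->3; indeg[3]->2; indeg[4]->1 | ready=[0] | order so far=[5]
  pop 0: indeg[1]->2; indeg[3]->1; indeg[6]->0 | ready=[6] | order so far=[5, 0]
  pop 6: indeg[3]->0; indeg[4]->0 | ready=[3, 4] | order so far=[5, 0, 6]
  pop 3: indeg[1]->1 | ready=[4] | order so far=[5, 0, 6, 3]
  pop 4: indeg[1]->0; indeg[2]->0 | ready=[1, 2] | order so far=[5, 0, 6, 3, 4]
  pop 1: no out-edges | ready=[2] | order so far=[5, 0, 6, 3, 4, 1]
  pop 2: no out-edges | ready=[] | order so far=[5, 0, 6, 3, 4, 1, 2]
New canonical toposort: [5, 0, 6, 3, 4, 1, 2]
Compare positions:
  Node 0: index 0 -> 1 (moved)
  Node 1: index 5 -> 5 (same)
  Node 2: index 6 -> 6 (same)
  Node 3: index 3 -> 3 (same)
  Node 4: index 4 -> 4 (same)
  Node 5: index 1 -> 0 (moved)
  Node 6: index 2 -> 2 (same)
Nodes that changed position: 0 5

Answer: 0 5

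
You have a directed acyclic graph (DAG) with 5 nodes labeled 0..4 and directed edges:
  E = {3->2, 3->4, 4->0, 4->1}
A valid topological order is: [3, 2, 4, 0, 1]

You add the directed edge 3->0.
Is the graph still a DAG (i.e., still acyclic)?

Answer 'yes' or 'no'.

Given toposort: [3, 2, 4, 0, 1]
Position of 3: index 0; position of 0: index 3
New edge 3->0: forward
Forward edge: respects the existing order. Still a DAG, same toposort still valid.
Still a DAG? yes

Answer: yes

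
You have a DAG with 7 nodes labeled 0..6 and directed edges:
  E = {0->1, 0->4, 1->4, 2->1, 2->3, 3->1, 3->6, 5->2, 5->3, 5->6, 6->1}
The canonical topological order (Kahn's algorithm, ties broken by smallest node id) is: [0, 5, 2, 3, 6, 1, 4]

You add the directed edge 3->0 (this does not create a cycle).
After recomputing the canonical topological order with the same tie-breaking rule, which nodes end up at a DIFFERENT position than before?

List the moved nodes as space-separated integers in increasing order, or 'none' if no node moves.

Old toposort: [0, 5, 2, 3, 6, 1, 4]
Added edge 3->0
Recompute Kahn (smallest-id tiebreak):
  initial in-degrees: [1, 4, 1, 2, 2, 0, 2]
  ready (indeg=0): [5]
  pop 5: indeg[2]->0; indeg[3]->1; indeg[6]->1 | ready=[2] | order so far=[5]
  pop 2: indeg[1]->3; indeg[3]->0 | ready=[3] | order so far=[5, 2]
  pop 3: indeg[0]->0; indeg[1]->2; indeg[6]->0 | ready=[0, 6] | order so far=[5, 2, 3]
  pop 0: indeg[1]->1; indeg[4]->1 | ready=[6] | order so far=[5, 2, 3, 0]
  pop 6: indeg[1]->0 | ready=[1] | order so far=[5, 2, 3, 0, 6]
  pop 1: indeg[4]->0 | ready=[4] | order so far=[5, 2, 3, 0, 6, 1]
  pop 4: no out-edges | ready=[] | order so far=[5, 2, 3, 0, 6, 1, 4]
New canonical toposort: [5, 2, 3, 0, 6, 1, 4]
Compare positions:
  Node 0: index 0 -> 3 (moved)
  Node 1: index 5 -> 5 (same)
  Node 2: index 2 -> 1 (moved)
  Node 3: index 3 -> 2 (moved)
  Node 4: index 6 -> 6 (same)
  Node 5: index 1 -> 0 (moved)
  Node 6: index 4 -> 4 (same)
Nodes that changed position: 0 2 3 5

Answer: 0 2 3 5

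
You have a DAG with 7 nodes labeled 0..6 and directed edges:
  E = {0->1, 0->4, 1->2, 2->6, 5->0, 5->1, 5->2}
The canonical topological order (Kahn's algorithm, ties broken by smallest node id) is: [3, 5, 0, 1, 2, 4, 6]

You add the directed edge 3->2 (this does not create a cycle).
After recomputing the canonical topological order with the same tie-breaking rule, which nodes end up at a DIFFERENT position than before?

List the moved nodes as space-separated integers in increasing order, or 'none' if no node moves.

Answer: none

Derivation:
Old toposort: [3, 5, 0, 1, 2, 4, 6]
Added edge 3->2
Recompute Kahn (smallest-id tiebreak):
  initial in-degrees: [1, 2, 3, 0, 1, 0, 1]
  ready (indeg=0): [3, 5]
  pop 3: indeg[2]->2 | ready=[5] | order so far=[3]
  pop 5: indeg[0]->0; indeg[1]->1; indeg[2]->1 | ready=[0] | order so far=[3, 5]
  pop 0: indeg[1]->0; indeg[4]->0 | ready=[1, 4] | order so far=[3, 5, 0]
  pop 1: indeg[2]->0 | ready=[2, 4] | order so far=[3, 5, 0, 1]
  pop 2: indeg[6]->0 | ready=[4, 6] | order so far=[3, 5, 0, 1, 2]
  pop 4: no out-edges | ready=[6] | order so far=[3, 5, 0, 1, 2, 4]
  pop 6: no out-edges | ready=[] | order so far=[3, 5, 0, 1, 2, 4, 6]
New canonical toposort: [3, 5, 0, 1, 2, 4, 6]
Compare positions:
  Node 0: index 2 -> 2 (same)
  Node 1: index 3 -> 3 (same)
  Node 2: index 4 -> 4 (same)
  Node 3: index 0 -> 0 (same)
  Node 4: index 5 -> 5 (same)
  Node 5: index 1 -> 1 (same)
  Node 6: index 6 -> 6 (same)
Nodes that changed position: none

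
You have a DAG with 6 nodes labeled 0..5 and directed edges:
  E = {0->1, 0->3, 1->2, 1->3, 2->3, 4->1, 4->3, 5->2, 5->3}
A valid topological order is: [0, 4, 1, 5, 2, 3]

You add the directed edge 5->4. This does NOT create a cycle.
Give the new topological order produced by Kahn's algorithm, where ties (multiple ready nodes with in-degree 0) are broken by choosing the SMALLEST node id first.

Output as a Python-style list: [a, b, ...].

Old toposort: [0, 4, 1, 5, 2, 3]
Added edge: 5->4
Position of 5 (3) > position of 4 (1). Must reorder: 5 must now come before 4.
Run Kahn's algorithm (break ties by smallest node id):
  initial in-degrees: [0, 2, 2, 5, 1, 0]
  ready (indeg=0): [0, 5]
  pop 0: indeg[1]->1; indeg[3]->4 | ready=[5] | order so far=[0]
  pop 5: indeg[2]->1; indeg[3]->3; indeg[4]->0 | ready=[4] | order so far=[0, 5]
  pop 4: indeg[1]->0; indeg[3]->2 | ready=[1] | order so far=[0, 5, 4]
  pop 1: indeg[2]->0; indeg[3]->1 | ready=[2] | order so far=[0, 5, 4, 1]
  pop 2: indeg[3]->0 | ready=[3] | order so far=[0, 5, 4, 1, 2]
  pop 3: no out-edges | ready=[] | order so far=[0, 5, 4, 1, 2, 3]
  Result: [0, 5, 4, 1, 2, 3]

Answer: [0, 5, 4, 1, 2, 3]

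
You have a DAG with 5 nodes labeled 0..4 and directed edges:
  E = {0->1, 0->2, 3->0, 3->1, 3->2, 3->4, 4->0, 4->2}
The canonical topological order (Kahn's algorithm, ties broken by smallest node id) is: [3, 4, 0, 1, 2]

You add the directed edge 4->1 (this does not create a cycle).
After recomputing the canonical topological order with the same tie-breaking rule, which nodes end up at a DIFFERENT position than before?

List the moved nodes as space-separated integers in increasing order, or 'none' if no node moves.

Answer: none

Derivation:
Old toposort: [3, 4, 0, 1, 2]
Added edge 4->1
Recompute Kahn (smallest-id tiebreak):
  initial in-degrees: [2, 3, 3, 0, 1]
  ready (indeg=0): [3]
  pop 3: indeg[0]->1; indeg[1]->2; indeg[2]->2; indeg[4]->0 | ready=[4] | order so far=[3]
  pop 4: indeg[0]->0; indeg[1]->1; indeg[2]->1 | ready=[0] | order so far=[3, 4]
  pop 0: indeg[1]->0; indeg[2]->0 | ready=[1, 2] | order so far=[3, 4, 0]
  pop 1: no out-edges | ready=[2] | order so far=[3, 4, 0, 1]
  pop 2: no out-edges | ready=[] | order so far=[3, 4, 0, 1, 2]
New canonical toposort: [3, 4, 0, 1, 2]
Compare positions:
  Node 0: index 2 -> 2 (same)
  Node 1: index 3 -> 3 (same)
  Node 2: index 4 -> 4 (same)
  Node 3: index 0 -> 0 (same)
  Node 4: index 1 -> 1 (same)
Nodes that changed position: none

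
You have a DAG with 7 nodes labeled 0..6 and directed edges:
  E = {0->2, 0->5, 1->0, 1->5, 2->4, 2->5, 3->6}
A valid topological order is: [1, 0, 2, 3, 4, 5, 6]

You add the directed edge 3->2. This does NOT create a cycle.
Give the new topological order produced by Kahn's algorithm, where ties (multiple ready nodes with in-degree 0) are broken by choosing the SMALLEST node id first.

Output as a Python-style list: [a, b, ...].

Old toposort: [1, 0, 2, 3, 4, 5, 6]
Added edge: 3->2
Position of 3 (3) > position of 2 (2). Must reorder: 3 must now come before 2.
Run Kahn's algorithm (break ties by smallest node id):
  initial in-degrees: [1, 0, 2, 0, 1, 3, 1]
  ready (indeg=0): [1, 3]
  pop 1: indeg[0]->0; indeg[5]->2 | ready=[0, 3] | order so far=[1]
  pop 0: indeg[2]->1; indeg[5]->1 | ready=[3] | order so far=[1, 0]
  pop 3: indeg[2]->0; indeg[6]->0 | ready=[2, 6] | order so far=[1, 0, 3]
  pop 2: indeg[4]->0; indeg[5]->0 | ready=[4, 5, 6] | order so far=[1, 0, 3, 2]
  pop 4: no out-edges | ready=[5, 6] | order so far=[1, 0, 3, 2, 4]
  pop 5: no out-edges | ready=[6] | order so far=[1, 0, 3, 2, 4, 5]
  pop 6: no out-edges | ready=[] | order so far=[1, 0, 3, 2, 4, 5, 6]
  Result: [1, 0, 3, 2, 4, 5, 6]

Answer: [1, 0, 3, 2, 4, 5, 6]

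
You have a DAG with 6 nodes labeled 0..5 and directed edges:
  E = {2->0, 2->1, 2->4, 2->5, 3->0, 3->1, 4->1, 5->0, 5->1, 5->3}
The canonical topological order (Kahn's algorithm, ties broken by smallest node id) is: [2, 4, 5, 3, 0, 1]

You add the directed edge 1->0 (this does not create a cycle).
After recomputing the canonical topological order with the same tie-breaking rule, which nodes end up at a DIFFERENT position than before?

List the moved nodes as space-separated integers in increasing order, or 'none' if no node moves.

Old toposort: [2, 4, 5, 3, 0, 1]
Added edge 1->0
Recompute Kahn (smallest-id tiebreak):
  initial in-degrees: [4, 4, 0, 1, 1, 1]
  ready (indeg=0): [2]
  pop 2: indeg[0]->3; indeg[1]->3; indeg[4]->0; indeg[5]->0 | ready=[4, 5] | order so far=[2]
  pop 4: indeg[1]->2 | ready=[5] | order so far=[2, 4]
  pop 5: indeg[0]->2; indeg[1]->1; indeg[3]->0 | ready=[3] | order so far=[2, 4, 5]
  pop 3: indeg[0]->1; indeg[1]->0 | ready=[1] | order so far=[2, 4, 5, 3]
  pop 1: indeg[0]->0 | ready=[0] | order so far=[2, 4, 5, 3, 1]
  pop 0: no out-edges | ready=[] | order so far=[2, 4, 5, 3, 1, 0]
New canonical toposort: [2, 4, 5, 3, 1, 0]
Compare positions:
  Node 0: index 4 -> 5 (moved)
  Node 1: index 5 -> 4 (moved)
  Node 2: index 0 -> 0 (same)
  Node 3: index 3 -> 3 (same)
  Node 4: index 1 -> 1 (same)
  Node 5: index 2 -> 2 (same)
Nodes that changed position: 0 1

Answer: 0 1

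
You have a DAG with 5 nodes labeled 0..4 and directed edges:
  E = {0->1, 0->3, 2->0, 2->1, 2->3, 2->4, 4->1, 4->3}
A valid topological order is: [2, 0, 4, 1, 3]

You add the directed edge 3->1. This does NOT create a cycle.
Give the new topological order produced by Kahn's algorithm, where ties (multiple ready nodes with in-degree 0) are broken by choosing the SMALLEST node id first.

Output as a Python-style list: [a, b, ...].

Old toposort: [2, 0, 4, 1, 3]
Added edge: 3->1
Position of 3 (4) > position of 1 (3). Must reorder: 3 must now come before 1.
Run Kahn's algorithm (break ties by smallest node id):
  initial in-degrees: [1, 4, 0, 3, 1]
  ready (indeg=0): [2]
  pop 2: indeg[0]->0; indeg[1]->3; indeg[3]->2; indeg[4]->0 | ready=[0, 4] | order so far=[2]
  pop 0: indeg[1]->2; indeg[3]->1 | ready=[4] | order so far=[2, 0]
  pop 4: indeg[1]->1; indeg[3]->0 | ready=[3] | order so far=[2, 0, 4]
  pop 3: indeg[1]->0 | ready=[1] | order so far=[2, 0, 4, 3]
  pop 1: no out-edges | ready=[] | order so far=[2, 0, 4, 3, 1]
  Result: [2, 0, 4, 3, 1]

Answer: [2, 0, 4, 3, 1]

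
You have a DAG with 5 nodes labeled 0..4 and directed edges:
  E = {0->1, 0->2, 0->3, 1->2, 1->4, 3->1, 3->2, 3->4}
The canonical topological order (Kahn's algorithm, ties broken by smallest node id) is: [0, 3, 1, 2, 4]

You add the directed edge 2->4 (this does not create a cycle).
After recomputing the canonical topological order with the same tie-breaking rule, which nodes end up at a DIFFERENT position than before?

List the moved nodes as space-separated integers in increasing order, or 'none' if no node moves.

Answer: none

Derivation:
Old toposort: [0, 3, 1, 2, 4]
Added edge 2->4
Recompute Kahn (smallest-id tiebreak):
  initial in-degrees: [0, 2, 3, 1, 3]
  ready (indeg=0): [0]
  pop 0: indeg[1]->1; indeg[2]->2; indeg[3]->0 | ready=[3] | order so far=[0]
  pop 3: indeg[1]->0; indeg[2]->1; indeg[4]->2 | ready=[1] | order so far=[0, 3]
  pop 1: indeg[2]->0; indeg[4]->1 | ready=[2] | order so far=[0, 3, 1]
  pop 2: indeg[4]->0 | ready=[4] | order so far=[0, 3, 1, 2]
  pop 4: no out-edges | ready=[] | order so far=[0, 3, 1, 2, 4]
New canonical toposort: [0, 3, 1, 2, 4]
Compare positions:
  Node 0: index 0 -> 0 (same)
  Node 1: index 2 -> 2 (same)
  Node 2: index 3 -> 3 (same)
  Node 3: index 1 -> 1 (same)
  Node 4: index 4 -> 4 (same)
Nodes that changed position: none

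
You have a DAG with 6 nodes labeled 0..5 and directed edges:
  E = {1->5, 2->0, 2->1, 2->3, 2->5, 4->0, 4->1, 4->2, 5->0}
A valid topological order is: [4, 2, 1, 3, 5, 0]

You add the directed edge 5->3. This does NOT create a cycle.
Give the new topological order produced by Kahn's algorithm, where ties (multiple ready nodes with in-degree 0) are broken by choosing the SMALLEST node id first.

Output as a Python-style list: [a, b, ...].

Old toposort: [4, 2, 1, 3, 5, 0]
Added edge: 5->3
Position of 5 (4) > position of 3 (3). Must reorder: 5 must now come before 3.
Run Kahn's algorithm (break ties by smallest node id):
  initial in-degrees: [3, 2, 1, 2, 0, 2]
  ready (indeg=0): [4]
  pop 4: indeg[0]->2; indeg[1]->1; indeg[2]->0 | ready=[2] | order so far=[4]
  pop 2: indeg[0]->1; indeg[1]->0; indeg[3]->1; indeg[5]->1 | ready=[1] | order so far=[4, 2]
  pop 1: indeg[5]->0 | ready=[5] | order so far=[4, 2, 1]
  pop 5: indeg[0]->0; indeg[3]->0 | ready=[0, 3] | order so far=[4, 2, 1, 5]
  pop 0: no out-edges | ready=[3] | order so far=[4, 2, 1, 5, 0]
  pop 3: no out-edges | ready=[] | order so far=[4, 2, 1, 5, 0, 3]
  Result: [4, 2, 1, 5, 0, 3]

Answer: [4, 2, 1, 5, 0, 3]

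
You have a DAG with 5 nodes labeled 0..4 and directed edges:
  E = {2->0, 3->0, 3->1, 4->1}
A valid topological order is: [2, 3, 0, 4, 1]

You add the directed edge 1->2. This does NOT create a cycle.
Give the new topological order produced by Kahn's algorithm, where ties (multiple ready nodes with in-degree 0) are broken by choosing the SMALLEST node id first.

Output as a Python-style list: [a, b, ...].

Answer: [3, 4, 1, 2, 0]

Derivation:
Old toposort: [2, 3, 0, 4, 1]
Added edge: 1->2
Position of 1 (4) > position of 2 (0). Must reorder: 1 must now come before 2.
Run Kahn's algorithm (break ties by smallest node id):
  initial in-degrees: [2, 2, 1, 0, 0]
  ready (indeg=0): [3, 4]
  pop 3: indeg[0]->1; indeg[1]->1 | ready=[4] | order so far=[3]
  pop 4: indeg[1]->0 | ready=[1] | order so far=[3, 4]
  pop 1: indeg[2]->0 | ready=[2] | order so far=[3, 4, 1]
  pop 2: indeg[0]->0 | ready=[0] | order so far=[3, 4, 1, 2]
  pop 0: no out-edges | ready=[] | order so far=[3, 4, 1, 2, 0]
  Result: [3, 4, 1, 2, 0]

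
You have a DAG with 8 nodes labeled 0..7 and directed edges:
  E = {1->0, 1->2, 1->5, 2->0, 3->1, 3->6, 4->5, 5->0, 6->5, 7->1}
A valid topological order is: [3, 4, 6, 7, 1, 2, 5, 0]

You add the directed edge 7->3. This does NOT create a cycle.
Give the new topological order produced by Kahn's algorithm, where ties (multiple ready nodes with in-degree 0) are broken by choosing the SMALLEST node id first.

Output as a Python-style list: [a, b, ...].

Answer: [4, 7, 3, 1, 2, 6, 5, 0]

Derivation:
Old toposort: [3, 4, 6, 7, 1, 2, 5, 0]
Added edge: 7->3
Position of 7 (3) > position of 3 (0). Must reorder: 7 must now come before 3.
Run Kahn's algorithm (break ties by smallest node id):
  initial in-degrees: [3, 2, 1, 1, 0, 3, 1, 0]
  ready (indeg=0): [4, 7]
  pop 4: indeg[5]->2 | ready=[7] | order so far=[4]
  pop 7: indeg[1]->1; indeg[3]->0 | ready=[3] | order so far=[4, 7]
  pop 3: indeg[1]->0; indeg[6]->0 | ready=[1, 6] | order so far=[4, 7, 3]
  pop 1: indeg[0]->2; indeg[2]->0; indeg[5]->1 | ready=[2, 6] | order so far=[4, 7, 3, 1]
  pop 2: indeg[0]->1 | ready=[6] | order so far=[4, 7, 3, 1, 2]
  pop 6: indeg[5]->0 | ready=[5] | order so far=[4, 7, 3, 1, 2, 6]
  pop 5: indeg[0]->0 | ready=[0] | order so far=[4, 7, 3, 1, 2, 6, 5]
  pop 0: no out-edges | ready=[] | order so far=[4, 7, 3, 1, 2, 6, 5, 0]
  Result: [4, 7, 3, 1, 2, 6, 5, 0]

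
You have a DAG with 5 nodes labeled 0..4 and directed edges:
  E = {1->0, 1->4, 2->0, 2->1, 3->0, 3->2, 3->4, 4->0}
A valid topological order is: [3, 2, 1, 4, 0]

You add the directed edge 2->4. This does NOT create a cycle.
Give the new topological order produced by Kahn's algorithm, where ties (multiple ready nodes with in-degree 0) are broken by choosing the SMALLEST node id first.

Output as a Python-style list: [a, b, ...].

Old toposort: [3, 2, 1, 4, 0]
Added edge: 2->4
Position of 2 (1) < position of 4 (3). Old order still valid.
Run Kahn's algorithm (break ties by smallest node id):
  initial in-degrees: [4, 1, 1, 0, 3]
  ready (indeg=0): [3]
  pop 3: indeg[0]->3; indeg[2]->0; indeg[4]->2 | ready=[2] | order so far=[3]
  pop 2: indeg[0]->2; indeg[1]->0; indeg[4]->1 | ready=[1] | order so far=[3, 2]
  pop 1: indeg[0]->1; indeg[4]->0 | ready=[4] | order so far=[3, 2, 1]
  pop 4: indeg[0]->0 | ready=[0] | order so far=[3, 2, 1, 4]
  pop 0: no out-edges | ready=[] | order so far=[3, 2, 1, 4, 0]
  Result: [3, 2, 1, 4, 0]

Answer: [3, 2, 1, 4, 0]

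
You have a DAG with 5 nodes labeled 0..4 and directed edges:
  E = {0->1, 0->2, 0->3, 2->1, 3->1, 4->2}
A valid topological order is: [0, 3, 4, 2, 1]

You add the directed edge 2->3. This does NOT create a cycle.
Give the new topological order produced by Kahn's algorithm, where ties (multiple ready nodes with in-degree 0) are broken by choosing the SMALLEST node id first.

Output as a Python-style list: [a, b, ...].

Old toposort: [0, 3, 4, 2, 1]
Added edge: 2->3
Position of 2 (3) > position of 3 (1). Must reorder: 2 must now come before 3.
Run Kahn's algorithm (break ties by smallest node id):
  initial in-degrees: [0, 3, 2, 2, 0]
  ready (indeg=0): [0, 4]
  pop 0: indeg[1]->2; indeg[2]->1; indeg[3]->1 | ready=[4] | order so far=[0]
  pop 4: indeg[2]->0 | ready=[2] | order so far=[0, 4]
  pop 2: indeg[1]->1; indeg[3]->0 | ready=[3] | order so far=[0, 4, 2]
  pop 3: indeg[1]->0 | ready=[1] | order so far=[0, 4, 2, 3]
  pop 1: no out-edges | ready=[] | order so far=[0, 4, 2, 3, 1]
  Result: [0, 4, 2, 3, 1]

Answer: [0, 4, 2, 3, 1]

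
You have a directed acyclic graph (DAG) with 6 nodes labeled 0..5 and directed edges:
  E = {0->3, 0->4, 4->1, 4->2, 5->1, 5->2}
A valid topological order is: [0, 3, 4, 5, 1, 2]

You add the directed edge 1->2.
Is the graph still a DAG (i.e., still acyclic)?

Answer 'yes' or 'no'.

Given toposort: [0, 3, 4, 5, 1, 2]
Position of 1: index 4; position of 2: index 5
New edge 1->2: forward
Forward edge: respects the existing order. Still a DAG, same toposort still valid.
Still a DAG? yes

Answer: yes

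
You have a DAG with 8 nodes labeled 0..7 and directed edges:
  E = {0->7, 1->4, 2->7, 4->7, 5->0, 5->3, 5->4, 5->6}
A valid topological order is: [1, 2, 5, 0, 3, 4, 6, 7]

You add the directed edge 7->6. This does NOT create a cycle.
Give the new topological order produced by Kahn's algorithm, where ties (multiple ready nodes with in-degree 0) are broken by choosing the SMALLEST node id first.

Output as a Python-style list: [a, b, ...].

Old toposort: [1, 2, 5, 0, 3, 4, 6, 7]
Added edge: 7->6
Position of 7 (7) > position of 6 (6). Must reorder: 7 must now come before 6.
Run Kahn's algorithm (break ties by smallest node id):
  initial in-degrees: [1, 0, 0, 1, 2, 0, 2, 3]
  ready (indeg=0): [1, 2, 5]
  pop 1: indeg[4]->1 | ready=[2, 5] | order so far=[1]
  pop 2: indeg[7]->2 | ready=[5] | order so far=[1, 2]
  pop 5: indeg[0]->0; indeg[3]->0; indeg[4]->0; indeg[6]->1 | ready=[0, 3, 4] | order so far=[1, 2, 5]
  pop 0: indeg[7]->1 | ready=[3, 4] | order so far=[1, 2, 5, 0]
  pop 3: no out-edges | ready=[4] | order so far=[1, 2, 5, 0, 3]
  pop 4: indeg[7]->0 | ready=[7] | order so far=[1, 2, 5, 0, 3, 4]
  pop 7: indeg[6]->0 | ready=[6] | order so far=[1, 2, 5, 0, 3, 4, 7]
  pop 6: no out-edges | ready=[] | order so far=[1, 2, 5, 0, 3, 4, 7, 6]
  Result: [1, 2, 5, 0, 3, 4, 7, 6]

Answer: [1, 2, 5, 0, 3, 4, 7, 6]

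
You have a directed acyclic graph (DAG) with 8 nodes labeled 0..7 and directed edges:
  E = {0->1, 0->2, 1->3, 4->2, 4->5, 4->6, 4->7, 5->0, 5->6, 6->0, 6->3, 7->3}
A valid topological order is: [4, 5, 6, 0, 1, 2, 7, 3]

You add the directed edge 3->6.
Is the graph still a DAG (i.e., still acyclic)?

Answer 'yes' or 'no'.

Answer: no

Derivation:
Given toposort: [4, 5, 6, 0, 1, 2, 7, 3]
Position of 3: index 7; position of 6: index 2
New edge 3->6: backward (u after v in old order)
Backward edge: old toposort is now invalid. Check if this creates a cycle.
Does 6 already reach 3? Reachable from 6: [0, 1, 2, 3, 6]. YES -> cycle!
Still a DAG? no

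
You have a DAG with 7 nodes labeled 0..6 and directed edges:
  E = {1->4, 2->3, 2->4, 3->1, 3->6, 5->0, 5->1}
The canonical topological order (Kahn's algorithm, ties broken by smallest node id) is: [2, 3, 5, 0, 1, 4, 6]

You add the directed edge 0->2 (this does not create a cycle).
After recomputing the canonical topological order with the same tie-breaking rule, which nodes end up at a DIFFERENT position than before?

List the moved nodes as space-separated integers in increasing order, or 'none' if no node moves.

Old toposort: [2, 3, 5, 0, 1, 4, 6]
Added edge 0->2
Recompute Kahn (smallest-id tiebreak):
  initial in-degrees: [1, 2, 1, 1, 2, 0, 1]
  ready (indeg=0): [5]
  pop 5: indeg[0]->0; indeg[1]->1 | ready=[0] | order so far=[5]
  pop 0: indeg[2]->0 | ready=[2] | order so far=[5, 0]
  pop 2: indeg[3]->0; indeg[4]->1 | ready=[3] | order so far=[5, 0, 2]
  pop 3: indeg[1]->0; indeg[6]->0 | ready=[1, 6] | order so far=[5, 0, 2, 3]
  pop 1: indeg[4]->0 | ready=[4, 6] | order so far=[5, 0, 2, 3, 1]
  pop 4: no out-edges | ready=[6] | order so far=[5, 0, 2, 3, 1, 4]
  pop 6: no out-edges | ready=[] | order so far=[5, 0, 2, 3, 1, 4, 6]
New canonical toposort: [5, 0, 2, 3, 1, 4, 6]
Compare positions:
  Node 0: index 3 -> 1 (moved)
  Node 1: index 4 -> 4 (same)
  Node 2: index 0 -> 2 (moved)
  Node 3: index 1 -> 3 (moved)
  Node 4: index 5 -> 5 (same)
  Node 5: index 2 -> 0 (moved)
  Node 6: index 6 -> 6 (same)
Nodes that changed position: 0 2 3 5

Answer: 0 2 3 5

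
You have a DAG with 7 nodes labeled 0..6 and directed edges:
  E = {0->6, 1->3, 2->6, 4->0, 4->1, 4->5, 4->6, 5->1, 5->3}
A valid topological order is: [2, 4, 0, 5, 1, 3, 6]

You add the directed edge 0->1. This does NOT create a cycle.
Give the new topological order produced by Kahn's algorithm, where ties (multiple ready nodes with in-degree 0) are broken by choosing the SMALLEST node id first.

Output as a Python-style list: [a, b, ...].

Answer: [2, 4, 0, 5, 1, 3, 6]

Derivation:
Old toposort: [2, 4, 0, 5, 1, 3, 6]
Added edge: 0->1
Position of 0 (2) < position of 1 (4). Old order still valid.
Run Kahn's algorithm (break ties by smallest node id):
  initial in-degrees: [1, 3, 0, 2, 0, 1, 3]
  ready (indeg=0): [2, 4]
  pop 2: indeg[6]->2 | ready=[4] | order so far=[2]
  pop 4: indeg[0]->0; indeg[1]->2; indeg[5]->0; indeg[6]->1 | ready=[0, 5] | order so far=[2, 4]
  pop 0: indeg[1]->1; indeg[6]->0 | ready=[5, 6] | order so far=[2, 4, 0]
  pop 5: indeg[1]->0; indeg[3]->1 | ready=[1, 6] | order so far=[2, 4, 0, 5]
  pop 1: indeg[3]->0 | ready=[3, 6] | order so far=[2, 4, 0, 5, 1]
  pop 3: no out-edges | ready=[6] | order so far=[2, 4, 0, 5, 1, 3]
  pop 6: no out-edges | ready=[] | order so far=[2, 4, 0, 5, 1, 3, 6]
  Result: [2, 4, 0, 5, 1, 3, 6]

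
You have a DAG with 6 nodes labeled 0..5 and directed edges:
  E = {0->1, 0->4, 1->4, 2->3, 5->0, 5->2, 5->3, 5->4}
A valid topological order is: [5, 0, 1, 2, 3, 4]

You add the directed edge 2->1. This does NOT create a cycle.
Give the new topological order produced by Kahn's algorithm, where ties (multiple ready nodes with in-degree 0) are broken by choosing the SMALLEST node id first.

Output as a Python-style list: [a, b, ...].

Answer: [5, 0, 2, 1, 3, 4]

Derivation:
Old toposort: [5, 0, 1, 2, 3, 4]
Added edge: 2->1
Position of 2 (3) > position of 1 (2). Must reorder: 2 must now come before 1.
Run Kahn's algorithm (break ties by smallest node id):
  initial in-degrees: [1, 2, 1, 2, 3, 0]
  ready (indeg=0): [5]
  pop 5: indeg[0]->0; indeg[2]->0; indeg[3]->1; indeg[4]->2 | ready=[0, 2] | order so far=[5]
  pop 0: indeg[1]->1; indeg[4]->1 | ready=[2] | order so far=[5, 0]
  pop 2: indeg[1]->0; indeg[3]->0 | ready=[1, 3] | order so far=[5, 0, 2]
  pop 1: indeg[4]->0 | ready=[3, 4] | order so far=[5, 0, 2, 1]
  pop 3: no out-edges | ready=[4] | order so far=[5, 0, 2, 1, 3]
  pop 4: no out-edges | ready=[] | order so far=[5, 0, 2, 1, 3, 4]
  Result: [5, 0, 2, 1, 3, 4]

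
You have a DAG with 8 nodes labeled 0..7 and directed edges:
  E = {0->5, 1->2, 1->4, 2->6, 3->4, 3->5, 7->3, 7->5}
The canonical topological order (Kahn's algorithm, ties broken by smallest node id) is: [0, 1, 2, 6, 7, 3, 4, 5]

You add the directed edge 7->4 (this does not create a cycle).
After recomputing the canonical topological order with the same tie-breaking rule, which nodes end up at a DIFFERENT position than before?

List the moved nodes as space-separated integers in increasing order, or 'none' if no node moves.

Old toposort: [0, 1, 2, 6, 7, 3, 4, 5]
Added edge 7->4
Recompute Kahn (smallest-id tiebreak):
  initial in-degrees: [0, 0, 1, 1, 3, 3, 1, 0]
  ready (indeg=0): [0, 1, 7]
  pop 0: indeg[5]->2 | ready=[1, 7] | order so far=[0]
  pop 1: indeg[2]->0; indeg[4]->2 | ready=[2, 7] | order so far=[0, 1]
  pop 2: indeg[6]->0 | ready=[6, 7] | order so far=[0, 1, 2]
  pop 6: no out-edges | ready=[7] | order so far=[0, 1, 2, 6]
  pop 7: indeg[3]->0; indeg[4]->1; indeg[5]->1 | ready=[3] | order so far=[0, 1, 2, 6, 7]
  pop 3: indeg[4]->0; indeg[5]->0 | ready=[4, 5] | order so far=[0, 1, 2, 6, 7, 3]
  pop 4: no out-edges | ready=[5] | order so far=[0, 1, 2, 6, 7, 3, 4]
  pop 5: no out-edges | ready=[] | order so far=[0, 1, 2, 6, 7, 3, 4, 5]
New canonical toposort: [0, 1, 2, 6, 7, 3, 4, 5]
Compare positions:
  Node 0: index 0 -> 0 (same)
  Node 1: index 1 -> 1 (same)
  Node 2: index 2 -> 2 (same)
  Node 3: index 5 -> 5 (same)
  Node 4: index 6 -> 6 (same)
  Node 5: index 7 -> 7 (same)
  Node 6: index 3 -> 3 (same)
  Node 7: index 4 -> 4 (same)
Nodes that changed position: none

Answer: none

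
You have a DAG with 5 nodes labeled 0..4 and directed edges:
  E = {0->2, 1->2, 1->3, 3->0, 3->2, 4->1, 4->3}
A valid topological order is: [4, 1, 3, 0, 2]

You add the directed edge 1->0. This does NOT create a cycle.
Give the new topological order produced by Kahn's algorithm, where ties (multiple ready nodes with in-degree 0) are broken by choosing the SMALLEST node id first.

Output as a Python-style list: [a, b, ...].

Answer: [4, 1, 3, 0, 2]

Derivation:
Old toposort: [4, 1, 3, 0, 2]
Added edge: 1->0
Position of 1 (1) < position of 0 (3). Old order still valid.
Run Kahn's algorithm (break ties by smallest node id):
  initial in-degrees: [2, 1, 3, 2, 0]
  ready (indeg=0): [4]
  pop 4: indeg[1]->0; indeg[3]->1 | ready=[1] | order so far=[4]
  pop 1: indeg[0]->1; indeg[2]->2; indeg[3]->0 | ready=[3] | order so far=[4, 1]
  pop 3: indeg[0]->0; indeg[2]->1 | ready=[0] | order so far=[4, 1, 3]
  pop 0: indeg[2]->0 | ready=[2] | order so far=[4, 1, 3, 0]
  pop 2: no out-edges | ready=[] | order so far=[4, 1, 3, 0, 2]
  Result: [4, 1, 3, 0, 2]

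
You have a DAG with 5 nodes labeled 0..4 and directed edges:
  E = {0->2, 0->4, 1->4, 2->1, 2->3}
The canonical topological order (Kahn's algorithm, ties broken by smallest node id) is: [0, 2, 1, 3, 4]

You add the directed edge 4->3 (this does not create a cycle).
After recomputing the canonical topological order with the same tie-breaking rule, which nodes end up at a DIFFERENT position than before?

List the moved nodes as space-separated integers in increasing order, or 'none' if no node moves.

Old toposort: [0, 2, 1, 3, 4]
Added edge 4->3
Recompute Kahn (smallest-id tiebreak):
  initial in-degrees: [0, 1, 1, 2, 2]
  ready (indeg=0): [0]
  pop 0: indeg[2]->0; indeg[4]->1 | ready=[2] | order so far=[0]
  pop 2: indeg[1]->0; indeg[3]->1 | ready=[1] | order so far=[0, 2]
  pop 1: indeg[4]->0 | ready=[4] | order so far=[0, 2, 1]
  pop 4: indeg[3]->0 | ready=[3] | order so far=[0, 2, 1, 4]
  pop 3: no out-edges | ready=[] | order so far=[0, 2, 1, 4, 3]
New canonical toposort: [0, 2, 1, 4, 3]
Compare positions:
  Node 0: index 0 -> 0 (same)
  Node 1: index 2 -> 2 (same)
  Node 2: index 1 -> 1 (same)
  Node 3: index 3 -> 4 (moved)
  Node 4: index 4 -> 3 (moved)
Nodes that changed position: 3 4

Answer: 3 4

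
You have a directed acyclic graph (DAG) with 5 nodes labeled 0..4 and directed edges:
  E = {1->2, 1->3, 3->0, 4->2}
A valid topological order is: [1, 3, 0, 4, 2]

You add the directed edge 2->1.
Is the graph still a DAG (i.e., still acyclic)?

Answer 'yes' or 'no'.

Answer: no

Derivation:
Given toposort: [1, 3, 0, 4, 2]
Position of 2: index 4; position of 1: index 0
New edge 2->1: backward (u after v in old order)
Backward edge: old toposort is now invalid. Check if this creates a cycle.
Does 1 already reach 2? Reachable from 1: [0, 1, 2, 3]. YES -> cycle!
Still a DAG? no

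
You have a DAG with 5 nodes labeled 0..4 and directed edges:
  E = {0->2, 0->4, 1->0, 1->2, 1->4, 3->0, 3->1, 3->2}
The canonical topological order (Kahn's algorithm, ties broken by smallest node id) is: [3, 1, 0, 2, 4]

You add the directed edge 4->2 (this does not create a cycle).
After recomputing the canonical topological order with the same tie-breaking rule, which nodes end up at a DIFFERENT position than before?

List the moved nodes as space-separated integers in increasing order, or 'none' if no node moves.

Old toposort: [3, 1, 0, 2, 4]
Added edge 4->2
Recompute Kahn (smallest-id tiebreak):
  initial in-degrees: [2, 1, 4, 0, 2]
  ready (indeg=0): [3]
  pop 3: indeg[0]->1; indeg[1]->0; indeg[2]->3 | ready=[1] | order so far=[3]
  pop 1: indeg[0]->0; indeg[2]->2; indeg[4]->1 | ready=[0] | order so far=[3, 1]
  pop 0: indeg[2]->1; indeg[4]->0 | ready=[4] | order so far=[3, 1, 0]
  pop 4: indeg[2]->0 | ready=[2] | order so far=[3, 1, 0, 4]
  pop 2: no out-edges | ready=[] | order so far=[3, 1, 0, 4, 2]
New canonical toposort: [3, 1, 0, 4, 2]
Compare positions:
  Node 0: index 2 -> 2 (same)
  Node 1: index 1 -> 1 (same)
  Node 2: index 3 -> 4 (moved)
  Node 3: index 0 -> 0 (same)
  Node 4: index 4 -> 3 (moved)
Nodes that changed position: 2 4

Answer: 2 4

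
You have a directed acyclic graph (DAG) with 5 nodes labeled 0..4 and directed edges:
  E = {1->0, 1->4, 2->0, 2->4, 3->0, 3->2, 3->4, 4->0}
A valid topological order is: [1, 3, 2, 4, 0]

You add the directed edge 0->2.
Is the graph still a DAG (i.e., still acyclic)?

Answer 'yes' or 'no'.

Given toposort: [1, 3, 2, 4, 0]
Position of 0: index 4; position of 2: index 2
New edge 0->2: backward (u after v in old order)
Backward edge: old toposort is now invalid. Check if this creates a cycle.
Does 2 already reach 0? Reachable from 2: [0, 2, 4]. YES -> cycle!
Still a DAG? no

Answer: no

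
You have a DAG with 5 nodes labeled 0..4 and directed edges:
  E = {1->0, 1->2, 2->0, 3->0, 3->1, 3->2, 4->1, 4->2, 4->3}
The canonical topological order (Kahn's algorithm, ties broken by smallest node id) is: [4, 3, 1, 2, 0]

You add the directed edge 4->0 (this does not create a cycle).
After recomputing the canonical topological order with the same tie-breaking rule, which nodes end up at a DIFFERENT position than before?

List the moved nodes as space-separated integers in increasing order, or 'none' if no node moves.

Answer: none

Derivation:
Old toposort: [4, 3, 1, 2, 0]
Added edge 4->0
Recompute Kahn (smallest-id tiebreak):
  initial in-degrees: [4, 2, 3, 1, 0]
  ready (indeg=0): [4]
  pop 4: indeg[0]->3; indeg[1]->1; indeg[2]->2; indeg[3]->0 | ready=[3] | order so far=[4]
  pop 3: indeg[0]->2; indeg[1]->0; indeg[2]->1 | ready=[1] | order so far=[4, 3]
  pop 1: indeg[0]->1; indeg[2]->0 | ready=[2] | order so far=[4, 3, 1]
  pop 2: indeg[0]->0 | ready=[0] | order so far=[4, 3, 1, 2]
  pop 0: no out-edges | ready=[] | order so far=[4, 3, 1, 2, 0]
New canonical toposort: [4, 3, 1, 2, 0]
Compare positions:
  Node 0: index 4 -> 4 (same)
  Node 1: index 2 -> 2 (same)
  Node 2: index 3 -> 3 (same)
  Node 3: index 1 -> 1 (same)
  Node 4: index 0 -> 0 (same)
Nodes that changed position: none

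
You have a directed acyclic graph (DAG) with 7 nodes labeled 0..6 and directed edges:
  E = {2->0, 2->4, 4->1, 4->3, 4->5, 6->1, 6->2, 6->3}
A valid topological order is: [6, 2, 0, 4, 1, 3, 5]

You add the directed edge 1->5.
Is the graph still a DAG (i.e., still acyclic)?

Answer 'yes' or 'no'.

Answer: yes

Derivation:
Given toposort: [6, 2, 0, 4, 1, 3, 5]
Position of 1: index 4; position of 5: index 6
New edge 1->5: forward
Forward edge: respects the existing order. Still a DAG, same toposort still valid.
Still a DAG? yes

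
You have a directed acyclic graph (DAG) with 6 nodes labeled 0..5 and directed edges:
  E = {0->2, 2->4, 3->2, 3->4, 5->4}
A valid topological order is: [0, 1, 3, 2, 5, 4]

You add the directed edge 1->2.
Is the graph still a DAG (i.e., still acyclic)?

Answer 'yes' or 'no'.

Answer: yes

Derivation:
Given toposort: [0, 1, 3, 2, 5, 4]
Position of 1: index 1; position of 2: index 3
New edge 1->2: forward
Forward edge: respects the existing order. Still a DAG, same toposort still valid.
Still a DAG? yes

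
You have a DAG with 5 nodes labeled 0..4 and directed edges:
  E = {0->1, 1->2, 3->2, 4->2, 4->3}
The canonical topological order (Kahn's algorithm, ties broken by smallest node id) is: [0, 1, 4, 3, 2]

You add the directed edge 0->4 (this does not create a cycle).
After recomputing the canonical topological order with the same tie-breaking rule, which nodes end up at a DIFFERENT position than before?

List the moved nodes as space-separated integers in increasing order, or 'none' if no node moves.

Answer: none

Derivation:
Old toposort: [0, 1, 4, 3, 2]
Added edge 0->4
Recompute Kahn (smallest-id tiebreak):
  initial in-degrees: [0, 1, 3, 1, 1]
  ready (indeg=0): [0]
  pop 0: indeg[1]->0; indeg[4]->0 | ready=[1, 4] | order so far=[0]
  pop 1: indeg[2]->2 | ready=[4] | order so far=[0, 1]
  pop 4: indeg[2]->1; indeg[3]->0 | ready=[3] | order so far=[0, 1, 4]
  pop 3: indeg[2]->0 | ready=[2] | order so far=[0, 1, 4, 3]
  pop 2: no out-edges | ready=[] | order so far=[0, 1, 4, 3, 2]
New canonical toposort: [0, 1, 4, 3, 2]
Compare positions:
  Node 0: index 0 -> 0 (same)
  Node 1: index 1 -> 1 (same)
  Node 2: index 4 -> 4 (same)
  Node 3: index 3 -> 3 (same)
  Node 4: index 2 -> 2 (same)
Nodes that changed position: none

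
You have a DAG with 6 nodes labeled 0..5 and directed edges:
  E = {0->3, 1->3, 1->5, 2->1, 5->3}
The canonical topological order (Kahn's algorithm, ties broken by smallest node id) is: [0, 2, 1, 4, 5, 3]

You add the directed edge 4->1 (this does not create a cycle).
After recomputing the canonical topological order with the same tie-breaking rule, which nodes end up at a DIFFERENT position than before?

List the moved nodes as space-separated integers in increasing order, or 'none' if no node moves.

Old toposort: [0, 2, 1, 4, 5, 3]
Added edge 4->1
Recompute Kahn (smallest-id tiebreak):
  initial in-degrees: [0, 2, 0, 3, 0, 1]
  ready (indeg=0): [0, 2, 4]
  pop 0: indeg[3]->2 | ready=[2, 4] | order so far=[0]
  pop 2: indeg[1]->1 | ready=[4] | order so far=[0, 2]
  pop 4: indeg[1]->0 | ready=[1] | order so far=[0, 2, 4]
  pop 1: indeg[3]->1; indeg[5]->0 | ready=[5] | order so far=[0, 2, 4, 1]
  pop 5: indeg[3]->0 | ready=[3] | order so far=[0, 2, 4, 1, 5]
  pop 3: no out-edges | ready=[] | order so far=[0, 2, 4, 1, 5, 3]
New canonical toposort: [0, 2, 4, 1, 5, 3]
Compare positions:
  Node 0: index 0 -> 0 (same)
  Node 1: index 2 -> 3 (moved)
  Node 2: index 1 -> 1 (same)
  Node 3: index 5 -> 5 (same)
  Node 4: index 3 -> 2 (moved)
  Node 5: index 4 -> 4 (same)
Nodes that changed position: 1 4

Answer: 1 4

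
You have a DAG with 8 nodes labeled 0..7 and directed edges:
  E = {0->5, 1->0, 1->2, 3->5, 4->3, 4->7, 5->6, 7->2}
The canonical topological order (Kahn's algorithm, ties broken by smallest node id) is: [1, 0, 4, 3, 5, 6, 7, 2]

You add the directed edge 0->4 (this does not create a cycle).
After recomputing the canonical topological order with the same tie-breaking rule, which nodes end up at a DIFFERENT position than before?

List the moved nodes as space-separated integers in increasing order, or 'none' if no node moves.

Old toposort: [1, 0, 4, 3, 5, 6, 7, 2]
Added edge 0->4
Recompute Kahn (smallest-id tiebreak):
  initial in-degrees: [1, 0, 2, 1, 1, 2, 1, 1]
  ready (indeg=0): [1]
  pop 1: indeg[0]->0; indeg[2]->1 | ready=[0] | order so far=[1]
  pop 0: indeg[4]->0; indeg[5]->1 | ready=[4] | order so far=[1, 0]
  pop 4: indeg[3]->0; indeg[7]->0 | ready=[3, 7] | order so far=[1, 0, 4]
  pop 3: indeg[5]->0 | ready=[5, 7] | order so far=[1, 0, 4, 3]
  pop 5: indeg[6]->0 | ready=[6, 7] | order so far=[1, 0, 4, 3, 5]
  pop 6: no out-edges | ready=[7] | order so far=[1, 0, 4, 3, 5, 6]
  pop 7: indeg[2]->0 | ready=[2] | order so far=[1, 0, 4, 3, 5, 6, 7]
  pop 2: no out-edges | ready=[] | order so far=[1, 0, 4, 3, 5, 6, 7, 2]
New canonical toposort: [1, 0, 4, 3, 5, 6, 7, 2]
Compare positions:
  Node 0: index 1 -> 1 (same)
  Node 1: index 0 -> 0 (same)
  Node 2: index 7 -> 7 (same)
  Node 3: index 3 -> 3 (same)
  Node 4: index 2 -> 2 (same)
  Node 5: index 4 -> 4 (same)
  Node 6: index 5 -> 5 (same)
  Node 7: index 6 -> 6 (same)
Nodes that changed position: none

Answer: none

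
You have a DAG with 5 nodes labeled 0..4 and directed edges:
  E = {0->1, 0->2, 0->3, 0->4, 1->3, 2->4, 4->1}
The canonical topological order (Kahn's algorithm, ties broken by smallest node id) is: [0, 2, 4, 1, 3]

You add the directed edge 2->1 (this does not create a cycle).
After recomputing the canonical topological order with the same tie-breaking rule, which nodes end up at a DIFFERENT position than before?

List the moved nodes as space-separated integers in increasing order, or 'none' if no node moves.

Answer: none

Derivation:
Old toposort: [0, 2, 4, 1, 3]
Added edge 2->1
Recompute Kahn (smallest-id tiebreak):
  initial in-degrees: [0, 3, 1, 2, 2]
  ready (indeg=0): [0]
  pop 0: indeg[1]->2; indeg[2]->0; indeg[3]->1; indeg[4]->1 | ready=[2] | order so far=[0]
  pop 2: indeg[1]->1; indeg[4]->0 | ready=[4] | order so far=[0, 2]
  pop 4: indeg[1]->0 | ready=[1] | order so far=[0, 2, 4]
  pop 1: indeg[3]->0 | ready=[3] | order so far=[0, 2, 4, 1]
  pop 3: no out-edges | ready=[] | order so far=[0, 2, 4, 1, 3]
New canonical toposort: [0, 2, 4, 1, 3]
Compare positions:
  Node 0: index 0 -> 0 (same)
  Node 1: index 3 -> 3 (same)
  Node 2: index 1 -> 1 (same)
  Node 3: index 4 -> 4 (same)
  Node 4: index 2 -> 2 (same)
Nodes that changed position: none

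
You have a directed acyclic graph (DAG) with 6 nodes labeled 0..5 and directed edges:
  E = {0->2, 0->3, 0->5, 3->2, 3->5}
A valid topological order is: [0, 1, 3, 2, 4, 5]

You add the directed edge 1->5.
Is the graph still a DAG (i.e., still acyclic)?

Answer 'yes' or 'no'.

Answer: yes

Derivation:
Given toposort: [0, 1, 3, 2, 4, 5]
Position of 1: index 1; position of 5: index 5
New edge 1->5: forward
Forward edge: respects the existing order. Still a DAG, same toposort still valid.
Still a DAG? yes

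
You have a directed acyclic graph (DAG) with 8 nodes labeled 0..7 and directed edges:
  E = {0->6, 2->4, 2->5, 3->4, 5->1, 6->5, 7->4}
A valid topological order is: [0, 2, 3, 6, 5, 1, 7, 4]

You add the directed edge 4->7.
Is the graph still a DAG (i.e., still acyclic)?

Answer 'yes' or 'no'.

Given toposort: [0, 2, 3, 6, 5, 1, 7, 4]
Position of 4: index 7; position of 7: index 6
New edge 4->7: backward (u after v in old order)
Backward edge: old toposort is now invalid. Check if this creates a cycle.
Does 7 already reach 4? Reachable from 7: [4, 7]. YES -> cycle!
Still a DAG? no

Answer: no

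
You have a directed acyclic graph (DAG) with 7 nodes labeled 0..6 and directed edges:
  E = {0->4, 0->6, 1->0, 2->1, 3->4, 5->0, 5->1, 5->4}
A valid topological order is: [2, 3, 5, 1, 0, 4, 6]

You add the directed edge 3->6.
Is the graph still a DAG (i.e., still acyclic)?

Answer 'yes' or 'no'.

Given toposort: [2, 3, 5, 1, 0, 4, 6]
Position of 3: index 1; position of 6: index 6
New edge 3->6: forward
Forward edge: respects the existing order. Still a DAG, same toposort still valid.
Still a DAG? yes

Answer: yes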